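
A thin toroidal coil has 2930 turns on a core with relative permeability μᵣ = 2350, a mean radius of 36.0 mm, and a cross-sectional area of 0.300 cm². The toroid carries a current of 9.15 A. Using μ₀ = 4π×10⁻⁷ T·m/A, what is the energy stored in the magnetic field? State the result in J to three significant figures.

L = μ₀μᵣN²A/(2πR) = (4π×10⁻⁷)(2350)(2930)²(3.000×10^-5)/(2π×3.600×10^-2) = 3.362 H.
U = ½LI² = ½(3.362)(9.15)² = 140.8 J.

U ≈ 141 J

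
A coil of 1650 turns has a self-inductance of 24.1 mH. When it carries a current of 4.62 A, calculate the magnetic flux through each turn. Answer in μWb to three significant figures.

From L = NΦ_B/I, the flux per turn is Φ_B = LI/N.
Φ_B = (2.410×10^-2 H)(4.62 A)/1650 = 6.748×10^-5 Wb.

Φ_B ≈ 67.5 μWb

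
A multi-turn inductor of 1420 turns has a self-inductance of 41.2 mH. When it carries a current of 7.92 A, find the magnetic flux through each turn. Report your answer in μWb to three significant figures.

Φ_B ≈ 230 μWb

From L = NΦ_B/I, the flux per turn is Φ_B = LI/N.
Φ_B = (4.120×10^-2 H)(7.92 A)/1420 = 2.298×10^-4 Wb.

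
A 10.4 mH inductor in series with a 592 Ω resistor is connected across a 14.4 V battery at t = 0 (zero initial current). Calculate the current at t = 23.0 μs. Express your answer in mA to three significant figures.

I ≈ 17.8 mA

τ = L/R = 1.040×10^-2/592 = 1.757×10^-5 s; final current I_∞ = ε/R = 14.4/592 = 2.432×10^-2 A.
I(t) = I_∞(1 − e^(−t/τ)) with t/τ = 1.309.
I = (2.432×10^-2)(1 − e^(−1.309)) = 1.776×10^-2 A.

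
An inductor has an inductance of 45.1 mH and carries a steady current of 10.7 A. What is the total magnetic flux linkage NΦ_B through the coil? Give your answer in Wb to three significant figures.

From L = NΦ_B/I, the flux linkage is NΦ_B = LI.
NΦ_B = (4.510×10^-2 H)(10.7 A) = 0.4826 Wb.

NΦ_B ≈ 0.483 Wb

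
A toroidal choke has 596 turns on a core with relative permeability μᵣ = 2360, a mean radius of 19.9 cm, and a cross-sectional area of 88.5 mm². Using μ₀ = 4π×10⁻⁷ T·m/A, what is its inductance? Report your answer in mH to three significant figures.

L ≈ 74.6 mH

For a thin toroid, L = μ₀μᵣN²A/(2πR).
L = (4π×10⁻⁷)(2360)(596)²(8.850×10^-5) / (2π×0.199 m) = 7.456×10^-2 H.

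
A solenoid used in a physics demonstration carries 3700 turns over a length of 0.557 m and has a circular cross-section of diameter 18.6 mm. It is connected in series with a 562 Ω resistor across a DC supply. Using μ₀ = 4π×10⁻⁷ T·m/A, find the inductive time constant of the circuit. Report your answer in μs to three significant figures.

τ ≈ 14.9 μs

A = π(d/2)² = π(9.300×10^-3 m)² = 2.717×10^-4 m².
L = μ₀N²A/ℓ = (4π×10⁻⁷)(3700)²(2.717×10^-4)/(0.557) = 8.392×10^-3 H.
τ = L/R = (8.392×10^-3)/(562) = 1.493×10^-5 s.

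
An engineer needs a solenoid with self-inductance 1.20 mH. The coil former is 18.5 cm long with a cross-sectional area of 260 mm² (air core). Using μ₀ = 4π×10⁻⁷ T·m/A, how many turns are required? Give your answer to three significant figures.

N ≈ 824 turns

A = 260 mm² = 2.600×10^-4 m².
From L = μ₀N²A/ℓ, N = √(Lℓ / (μ₀A)).
N = √[(1.200×10^-3)(0.185) / ((4π×10⁻⁷)×2.600×10^-4)] = √(6.7947×10^5) ≈ 824.3.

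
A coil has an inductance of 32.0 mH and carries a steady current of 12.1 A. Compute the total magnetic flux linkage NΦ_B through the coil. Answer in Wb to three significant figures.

NΦ_B ≈ 0.387 Wb

From L = NΦ_B/I, the flux linkage is NΦ_B = LI.
NΦ_B = (3.200×10^-2 H)(12.1 A) = 0.3872 Wb.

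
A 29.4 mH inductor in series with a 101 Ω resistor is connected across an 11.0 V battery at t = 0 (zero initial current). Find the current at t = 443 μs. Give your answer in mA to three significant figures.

τ = L/R = 2.940×10^-2/101 = 2.911×10^-4 s; final current I_∞ = ε/R = 11.0/101 = 0.1089 A.
I(t) = I_∞(1 − e^(−t/τ)) with t/τ = 1.522.
I = (0.1089)(1 − e^(−1.522)) = 8.514×10^-2 A.

I ≈ 85.1 mA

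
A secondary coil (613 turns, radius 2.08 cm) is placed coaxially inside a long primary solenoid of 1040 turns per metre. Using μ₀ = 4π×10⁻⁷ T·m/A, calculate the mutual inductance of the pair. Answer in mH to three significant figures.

The outer solenoid produces a uniform field B₁ = μ₀n₁I₁ across the inner coil,
so the flux linkage is N₂Φ = N₂B₁A₂ = μ₀n₁N₂A₂·I₁, giving M = μ₀n₁N₂A₂.
A₂ = πr² = π(2.080×10^-2 m)² = 1.359×10^-3 m².
M = (4π×10⁻⁷)(1040)(613)(1.359×10^-3) = 1.089×10^-3 H.

M ≈ 1.09 mH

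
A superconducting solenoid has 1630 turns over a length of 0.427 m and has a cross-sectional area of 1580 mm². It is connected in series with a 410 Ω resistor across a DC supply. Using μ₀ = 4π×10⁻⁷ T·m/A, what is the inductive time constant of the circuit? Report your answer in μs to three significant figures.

A = 1580 mm² = 1.580×10^-3 m².
L = μ₀N²A/ℓ = (4π×10⁻⁷)(1630)²(1.580×10^-3)/(0.427) = 1.235×10^-2 H.
τ = L/R = (1.235×10^-2)/(410) = 3.013×10^-5 s.

τ ≈ 30.1 μs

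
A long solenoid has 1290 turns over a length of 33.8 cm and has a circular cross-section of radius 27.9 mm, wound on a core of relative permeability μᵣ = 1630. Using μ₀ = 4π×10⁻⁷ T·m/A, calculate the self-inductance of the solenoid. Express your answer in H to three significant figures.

A = πr² = π(2.790×10^-2 m)² = 2.445×10^-3 m².
For a long solenoid, L = μ₀μᵣN²A/ℓ.
L = (4π×10⁻⁷)(1630)(1290)²(2.445×10^-3)/(0.338 m) = 24.66 H.

L ≈ 24.7 H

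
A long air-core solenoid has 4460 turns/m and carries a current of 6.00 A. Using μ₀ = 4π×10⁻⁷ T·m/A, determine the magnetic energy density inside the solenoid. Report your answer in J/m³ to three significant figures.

u ≈ 450 J/m³

B = μ₀nI = (4π×10⁻⁷)(4.460×10^3)(6.00) = 3.363×10^-2 T.
u = B²/(2μ₀) = (3.363×10^-2)²/(2×4π×10⁻⁷) = 449.9 J/m³.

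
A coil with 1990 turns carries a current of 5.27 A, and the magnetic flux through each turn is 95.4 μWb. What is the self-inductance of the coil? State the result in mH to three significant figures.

L ≈ 36.0 mH

Self-inductance is defined by L = NΦ_B/I (flux linkage over current).
L = (1990)(9.540×10^-5 Wb)/(5.27 A) = 3.602×10^-2 H.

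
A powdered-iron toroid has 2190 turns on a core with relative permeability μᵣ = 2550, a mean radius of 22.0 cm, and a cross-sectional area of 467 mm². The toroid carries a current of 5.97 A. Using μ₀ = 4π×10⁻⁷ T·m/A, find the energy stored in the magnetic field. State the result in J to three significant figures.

U ≈ 92.5 J

L = μ₀μᵣN²A/(2πR) = (4π×10⁻⁷)(2550)(2190)²(4.670×10^-4)/(2π×0.22) = 5.192 H.
U = ½LI² = ½(5.192)(5.97)² = 92.53 J.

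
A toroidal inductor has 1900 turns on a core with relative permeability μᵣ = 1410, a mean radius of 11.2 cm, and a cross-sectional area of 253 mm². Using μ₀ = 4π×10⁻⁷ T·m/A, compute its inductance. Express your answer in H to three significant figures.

L ≈ 2.30 H

For a thin toroid, L = μ₀μᵣN²A/(2πR).
L = (4π×10⁻⁷)(1410)(1900)²(2.530×10^-4) / (2π×0.112 m) = 2.3 H.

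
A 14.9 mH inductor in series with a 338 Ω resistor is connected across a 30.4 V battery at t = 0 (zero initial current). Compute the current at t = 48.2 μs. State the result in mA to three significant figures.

τ = L/R = 1.490×10^-2/338 = 4.408×10^-5 s; final current I_∞ = ε/R = 30.4/338 = 8.994×10^-2 A.
I(t) = I_∞(1 − e^(−t/τ)) with t/τ = 1.093.
I = (8.994×10^-2)(1 − e^(−1.093)) = 5.980×10^-2 A.

I ≈ 59.8 mA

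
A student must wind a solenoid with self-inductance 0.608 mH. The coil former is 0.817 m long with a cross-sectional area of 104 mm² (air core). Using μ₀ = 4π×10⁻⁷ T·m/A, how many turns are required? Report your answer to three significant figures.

A = 104 mm² = 1.040×10^-4 m².
From L = μ₀N²A/ℓ, N = √(Lℓ / (μ₀A)).
N = √[(6.080×10^-4)(0.817) / ((4π×10⁻⁷)×1.040×10^-4)] = √(3.801×10^6) ≈ 1949.6.

N ≈ 1950 turns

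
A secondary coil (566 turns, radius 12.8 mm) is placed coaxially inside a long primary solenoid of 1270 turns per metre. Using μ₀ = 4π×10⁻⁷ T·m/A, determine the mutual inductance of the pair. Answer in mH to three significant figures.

The outer solenoid produces a uniform field B₁ = μ₀n₁I₁ across the inner coil,
so the flux linkage is N₂Φ = N₂B₁A₂ = μ₀n₁N₂A₂·I₁, giving M = μ₀n₁N₂A₂.
A₂ = πr² = π(1.280×10^-2 m)² = 5.147×10^-4 m².
M = (4π×10⁻⁷)(1270)(566)(5.147×10^-4) = 4.649×10^-4 H.

M ≈ 0.465 mH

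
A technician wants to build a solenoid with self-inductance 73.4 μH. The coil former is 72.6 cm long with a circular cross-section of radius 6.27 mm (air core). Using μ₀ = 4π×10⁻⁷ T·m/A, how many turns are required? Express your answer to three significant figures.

A = πr² = π(6.270×10^-3 m)² = 1.235×10^-4 m².
From L = μ₀N²A/ℓ, N = √(Lℓ / (μ₀A)).
N = √[(7.340×10^-5)(0.726) / ((4π×10⁻⁷)×1.235×10^-4)] = √(3.434×10^5) ≈ 586.0.

N ≈ 586 turns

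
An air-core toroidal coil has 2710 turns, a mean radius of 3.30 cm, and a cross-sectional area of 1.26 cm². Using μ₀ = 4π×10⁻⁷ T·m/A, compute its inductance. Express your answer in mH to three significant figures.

For a thin toroid, L = μ₀N²A/(2πR).
L = (4π×10⁻⁷)(2710)²(1.260×10^-4) / (2π×3.300×10^-2 m) = 5.608×10^-3 H.

L ≈ 5.61 mH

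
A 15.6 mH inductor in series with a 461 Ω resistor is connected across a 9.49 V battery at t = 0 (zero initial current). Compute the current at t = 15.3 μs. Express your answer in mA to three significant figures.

τ = L/R = 1.560×10^-2/461 = 3.384×10^-5 s; final current I_∞ = ε/R = 9.49/461 = 2.059×10^-2 A.
I(t) = I_∞(1 − e^(−t/τ)) with t/τ = 0.452.
I = (2.059×10^-2)(1 − e^(−0.452)) = 7.488×10^-3 A.

I ≈ 7.49 mA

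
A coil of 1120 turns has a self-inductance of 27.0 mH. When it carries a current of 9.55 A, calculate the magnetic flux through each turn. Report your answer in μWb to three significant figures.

Φ_B ≈ 230 μWb

From L = NΦ_B/I, the flux per turn is Φ_B = LI/N.
Φ_B = (2.700×10^-2 H)(9.55 A)/1120 = 2.302×10^-4 Wb.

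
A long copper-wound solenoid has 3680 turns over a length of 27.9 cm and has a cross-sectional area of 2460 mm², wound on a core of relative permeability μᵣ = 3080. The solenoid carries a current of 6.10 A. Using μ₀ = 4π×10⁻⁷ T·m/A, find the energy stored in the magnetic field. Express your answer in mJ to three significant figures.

U ≈ 8600000 mJ

A = 2460 mm² = 2.460×10^-3 m².
L = μ₀μᵣN²A/ℓ = (4π×10⁻⁷)(3080)(3680)²(2.460×10^-3)/(0.279) = 462.2 H.
U = ½LI² = ½(462.2)(6.10)² = 8.598×10^3 J.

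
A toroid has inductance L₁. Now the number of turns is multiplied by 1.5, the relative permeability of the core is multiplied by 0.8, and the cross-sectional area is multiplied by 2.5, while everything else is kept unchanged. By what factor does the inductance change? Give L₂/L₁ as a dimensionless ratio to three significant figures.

For a toroid, L ∝ μᵣN²A/R.
L₂/L₁ = (1.5)^2 × (0.8) × (2.5) = 4.50.

L₂/L₁ = 4.50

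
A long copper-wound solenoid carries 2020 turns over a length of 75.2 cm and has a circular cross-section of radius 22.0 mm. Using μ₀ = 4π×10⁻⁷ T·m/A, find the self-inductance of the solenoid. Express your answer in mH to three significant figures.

A = πr² = π(2.200×10^-2 m)² = 1.521×10^-3 m².
For a long solenoid, L = μ₀N²A/ℓ.
L = (4π×10⁻⁷)(2020)²(1.521×10^-3)/(0.752 m) = 1.037×10^-2 H.

L ≈ 10.4 mH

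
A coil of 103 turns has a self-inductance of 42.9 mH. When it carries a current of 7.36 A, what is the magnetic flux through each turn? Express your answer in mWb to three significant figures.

Φ_B ≈ 3.07 mWb

From L = NΦ_B/I, the flux per turn is Φ_B = LI/N.
Φ_B = (4.290×10^-2 H)(7.36 A)/103 = 3.065×10^-3 Wb.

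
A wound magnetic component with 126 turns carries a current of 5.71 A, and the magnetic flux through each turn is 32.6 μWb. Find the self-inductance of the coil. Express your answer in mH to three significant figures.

L ≈ 0.719 mH

Self-inductance is defined by L = NΦ_B/I (flux linkage over current).
L = (126)(3.260×10^-5 Wb)/(5.71 A) = 7.194×10^-4 H.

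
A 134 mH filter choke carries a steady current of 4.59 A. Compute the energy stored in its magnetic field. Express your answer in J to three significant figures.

U ≈ 1.41 J

Stored magnetic energy: U = ½LI².
U = ½(0.134 H)(4.59 A)² = 1.412 J.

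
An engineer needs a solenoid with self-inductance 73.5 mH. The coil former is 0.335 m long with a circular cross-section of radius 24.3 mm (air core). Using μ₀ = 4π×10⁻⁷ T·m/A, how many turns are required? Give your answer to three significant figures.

N ≈ 3250 turns

A = πr² = π(2.430×10^-2 m)² = 1.855×10^-3 m².
From L = μ₀N²A/ℓ, N = √(Lℓ / (μ₀A)).
N = √[(7.350×10^-2)(0.335) / ((4π×10⁻⁷)×1.855×10^-3)] = √(1.056×10^7) ≈ 3250.0.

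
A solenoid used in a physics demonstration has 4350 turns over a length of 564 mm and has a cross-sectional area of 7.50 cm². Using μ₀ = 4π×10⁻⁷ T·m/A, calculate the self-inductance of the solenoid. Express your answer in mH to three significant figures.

A = 7.50 cm² = 7.500×10^-4 m².
For a long solenoid, L = μ₀N²A/ℓ.
L = (4π×10⁻⁷)(4350)²(7.500×10^-4)/(0.564 m) = 3.162×10^-2 H.

L ≈ 31.6 mH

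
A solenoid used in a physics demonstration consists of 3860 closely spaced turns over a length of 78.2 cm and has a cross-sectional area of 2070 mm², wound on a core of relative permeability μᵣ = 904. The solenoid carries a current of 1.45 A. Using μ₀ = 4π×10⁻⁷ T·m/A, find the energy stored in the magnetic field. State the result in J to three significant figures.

A = 2070 mm² = 2.070×10^-3 m².
L = μ₀μᵣN²A/ℓ = (4π×10⁻⁷)(904)(3860)²(2.070×10^-3)/(0.782) = 44.8 H.
U = ½LI² = ½(44.8)(1.45)² = 47.1 J.

U ≈ 47.1 J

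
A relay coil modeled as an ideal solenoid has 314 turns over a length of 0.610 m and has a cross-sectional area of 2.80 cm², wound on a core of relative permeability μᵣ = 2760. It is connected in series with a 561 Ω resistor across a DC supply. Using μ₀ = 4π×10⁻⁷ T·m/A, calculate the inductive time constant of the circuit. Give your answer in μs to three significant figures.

A = 2.80 cm² = 2.800×10^-4 m².
L = μ₀μᵣN²A/ℓ = (4π×10⁻⁷)(2760)(314)²(2.800×10^-4)/(0.61) = 0.157 H.
τ = L/R = (0.157)/(561) = 2.798×10^-4 s.

τ ≈ 280 μs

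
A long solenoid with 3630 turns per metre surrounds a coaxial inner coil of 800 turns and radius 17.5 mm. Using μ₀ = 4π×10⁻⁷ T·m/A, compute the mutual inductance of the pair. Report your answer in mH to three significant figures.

M ≈ 3.51 mH

The outer solenoid produces a uniform field B₁ = μ₀n₁I₁ across the inner coil,
so the flux linkage is N₂Φ = N₂B₁A₂ = μ₀n₁N₂A₂·I₁, giving M = μ₀n₁N₂A₂.
A₂ = πr² = π(1.750×10^-2 m)² = 9.621×10^-4 m².
M = (4π×10⁻⁷)(3630)(800)(9.621×10^-4) = 3.511×10^-3 H.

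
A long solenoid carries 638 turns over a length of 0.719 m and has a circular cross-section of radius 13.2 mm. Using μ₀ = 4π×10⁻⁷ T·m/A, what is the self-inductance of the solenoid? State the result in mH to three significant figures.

L ≈ 0.389 mH

A = πr² = π(1.320×10^-2 m)² = 5.474×10^-4 m².
For a long solenoid, L = μ₀N²A/ℓ.
L = (4π×10⁻⁷)(638)²(5.474×10^-4)/(0.719 m) = 3.894×10^-4 H.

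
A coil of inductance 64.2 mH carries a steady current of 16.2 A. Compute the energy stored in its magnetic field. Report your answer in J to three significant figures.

U ≈ 8.42 J

Stored magnetic energy: U = ½LI².
U = ½(6.420×10^-2 H)(16.2 A)² = 8.424 J.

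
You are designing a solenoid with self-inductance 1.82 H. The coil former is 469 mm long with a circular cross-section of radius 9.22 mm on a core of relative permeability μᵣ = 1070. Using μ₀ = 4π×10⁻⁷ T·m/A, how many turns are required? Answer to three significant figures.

N ≈ 1540 turns

A = πr² = π(9.220×10^-3 m)² = 2.671×10^-4 m².
From L = μ₀μᵣN²A/ℓ, N = √(Lℓ / (μ₀μᵣA)).
N = √[(1.82)(0.469) / ((4π×10⁻⁷)(1070)×2.671×10^-4)] = √(2.377×10^6) ≈ 1541.8.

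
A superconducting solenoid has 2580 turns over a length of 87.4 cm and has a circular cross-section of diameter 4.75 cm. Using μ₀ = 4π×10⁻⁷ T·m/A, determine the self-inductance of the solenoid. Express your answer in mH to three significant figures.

A = π(d/2)² = π(2.375×10^-2 m)² = 1.772×10^-3 m².
For a long solenoid, L = μ₀N²A/ℓ.
L = (4π×10⁻⁷)(2580)²(1.772×10^-3)/(0.874 m) = 1.696×10^-2 H.

L ≈ 17.0 mH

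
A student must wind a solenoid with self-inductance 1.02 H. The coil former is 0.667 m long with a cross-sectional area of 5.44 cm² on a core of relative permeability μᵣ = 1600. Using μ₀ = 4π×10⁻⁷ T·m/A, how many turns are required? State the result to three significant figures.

A = 5.44 cm² = 5.440×10^-4 m².
From L = μ₀μᵣN²A/ℓ, N = √(Lℓ / (μ₀μᵣA)).
N = √[(1.02)(0.667) / ((4π×10⁻⁷)(1600)×5.440×10^-4)] = √(6.220×10^5) ≈ 788.7.

N ≈ 789 turns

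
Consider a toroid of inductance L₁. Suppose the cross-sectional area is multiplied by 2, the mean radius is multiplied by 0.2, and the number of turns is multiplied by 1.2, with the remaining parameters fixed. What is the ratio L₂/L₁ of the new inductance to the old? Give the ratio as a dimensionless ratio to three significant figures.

L₂/L₁ = 14.4

For a toroid, L ∝ μᵣN²A/R.
L₂/L₁ = (2) × (0.2)^-1 × (1.2)^2 = 14.4.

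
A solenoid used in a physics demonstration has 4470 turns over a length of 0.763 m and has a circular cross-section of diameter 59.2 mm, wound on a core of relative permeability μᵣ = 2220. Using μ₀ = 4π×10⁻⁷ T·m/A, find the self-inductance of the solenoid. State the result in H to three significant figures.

A = π(d/2)² = π(2.960×10^-2 m)² = 2.753×10^-3 m².
For a long solenoid, L = μ₀μᵣN²A/ℓ.
L = (4π×10⁻⁷)(2220)(4470)²(2.753×10^-3)/(0.763 m) = 201.1 H.

L ≈ 201 H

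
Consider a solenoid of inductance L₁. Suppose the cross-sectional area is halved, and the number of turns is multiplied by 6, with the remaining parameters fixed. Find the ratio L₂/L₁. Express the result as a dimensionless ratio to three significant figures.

L₂/L₁ = 18.0

For a solenoid, L ∝ μᵣN²A/ℓ.
L₂/L₁ = (0.5) × (6)^2 = 18.0.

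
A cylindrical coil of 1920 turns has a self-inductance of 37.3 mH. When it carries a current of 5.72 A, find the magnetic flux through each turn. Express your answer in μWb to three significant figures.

Φ_B ≈ 111 μWb

From L = NΦ_B/I, the flux per turn is Φ_B = LI/N.
Φ_B = (3.730×10^-2 H)(5.72 A)/1920 = 1.111×10^-4 Wb.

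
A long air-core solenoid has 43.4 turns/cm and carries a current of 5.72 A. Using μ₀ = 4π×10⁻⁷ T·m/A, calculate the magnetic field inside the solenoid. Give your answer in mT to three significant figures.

Inside a long solenoid, B = μ₀nI.
B = (4π×10⁻⁷)(4.340×10^3 m⁻¹)(5.72 A) = 3.120×10^-2 T.

B ≈ 31.2 mT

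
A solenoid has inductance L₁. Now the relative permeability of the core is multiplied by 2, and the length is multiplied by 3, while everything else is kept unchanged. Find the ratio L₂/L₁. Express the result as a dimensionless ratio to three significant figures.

L₂/L₁ = 0.667

For a solenoid, L ∝ μᵣN²A/ℓ.
L₂/L₁ = (2) × (3)^-1 = 0.667.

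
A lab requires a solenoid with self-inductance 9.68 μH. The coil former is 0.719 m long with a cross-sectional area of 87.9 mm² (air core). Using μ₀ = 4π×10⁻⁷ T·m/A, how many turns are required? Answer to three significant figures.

N ≈ 251 turns

A = 87.9 mm² = 8.790×10^-5 m².
From L = μ₀N²A/ℓ, N = √(Lℓ / (μ₀A)).
N = √[(9.680×10^-6)(0.719) / ((4π×10⁻⁷)×8.790×10^-5)] = √(6.301×10^4) ≈ 251.0.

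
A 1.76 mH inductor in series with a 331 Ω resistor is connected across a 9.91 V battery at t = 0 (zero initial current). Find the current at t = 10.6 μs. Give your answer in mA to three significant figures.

τ = L/R = 1.760×10^-3/331 = 5.317×10^-6 s; final current I_∞ = ε/R = 9.91/331 = 2.994×10^-2 A.
I(t) = I_∞(1 − e^(−t/τ)) with t/τ = 1.994.
I = (2.994×10^-2)(1 − e^(−1.994)) = 2.586×10^-2 A.

I ≈ 25.9 mA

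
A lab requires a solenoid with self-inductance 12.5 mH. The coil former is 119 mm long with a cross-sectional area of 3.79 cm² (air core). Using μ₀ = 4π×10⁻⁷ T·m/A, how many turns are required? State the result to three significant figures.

A = 3.79 cm² = 3.790×10^-4 m².
From L = μ₀N²A/ℓ, N = √(Lℓ / (μ₀A)).
N = √[(1.250×10^-2)(0.119) / ((4π×10⁻⁷)×3.790×10^-4)] = √(3.123×10^6) ≈ 1767.3.

N ≈ 1770 turns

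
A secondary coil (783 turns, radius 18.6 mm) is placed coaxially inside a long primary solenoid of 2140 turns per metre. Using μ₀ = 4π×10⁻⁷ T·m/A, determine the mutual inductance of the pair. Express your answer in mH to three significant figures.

The outer solenoid produces a uniform field B₁ = μ₀n₁I₁ across the inner coil,
so the flux linkage is N₂Φ = N₂B₁A₂ = μ₀n₁N₂A₂·I₁, giving M = μ₀n₁N₂A₂.
A₂ = πr² = π(1.860×10^-2 m)² = 1.087×10^-3 m².
M = (4π×10⁻⁷)(2140)(783)(1.087×10^-3) = 2.289×10^-3 H.

M ≈ 2.29 mH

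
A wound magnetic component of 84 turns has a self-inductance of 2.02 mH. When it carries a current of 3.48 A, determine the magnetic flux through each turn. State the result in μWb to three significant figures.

From L = NΦ_B/I, the flux per turn is Φ_B = LI/N.
Φ_B = (2.020×10^-3 H)(3.48 A)/84 = 8.369×10^-5 Wb.

Φ_B ≈ 83.7 μWb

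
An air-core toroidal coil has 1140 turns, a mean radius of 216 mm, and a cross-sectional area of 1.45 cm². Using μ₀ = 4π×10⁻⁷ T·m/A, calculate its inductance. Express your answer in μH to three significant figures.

For a thin toroid, L = μ₀N²A/(2πR).
L = (4π×10⁻⁷)(1140)²(1.450×10^-4) / (2π×0.216 m) = 1.7448×10^-4 H.

L ≈ 174 μH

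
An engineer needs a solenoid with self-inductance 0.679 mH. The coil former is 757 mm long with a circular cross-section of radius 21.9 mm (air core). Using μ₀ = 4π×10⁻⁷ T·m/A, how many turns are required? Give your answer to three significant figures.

N ≈ 521 turns

A = πr² = π(2.190×10^-2 m)² = 1.507×10^-3 m².
From L = μ₀N²A/ℓ, N = √(Lℓ / (μ₀A)).
N = √[(6.790×10^-4)(0.757) / ((4π×10⁻⁷)×1.507×10^-3)] = √(2.7147×10^5) ≈ 521.0.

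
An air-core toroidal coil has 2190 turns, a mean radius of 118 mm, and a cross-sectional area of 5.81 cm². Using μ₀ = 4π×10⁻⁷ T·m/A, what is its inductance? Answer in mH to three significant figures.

L ≈ 4.72 mH

For a thin toroid, L = μ₀N²A/(2πR).
L = (4π×10⁻⁷)(2190)²(5.810×10^-4) / (2π×0.118 m) = 4.723×10^-3 H.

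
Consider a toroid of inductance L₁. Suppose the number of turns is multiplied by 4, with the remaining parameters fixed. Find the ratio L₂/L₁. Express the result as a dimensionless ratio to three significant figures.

L₂/L₁ = 16.0

For a toroid, L ∝ μᵣN²A/R.
L₂/L₁ = (4)^2 = 16.0.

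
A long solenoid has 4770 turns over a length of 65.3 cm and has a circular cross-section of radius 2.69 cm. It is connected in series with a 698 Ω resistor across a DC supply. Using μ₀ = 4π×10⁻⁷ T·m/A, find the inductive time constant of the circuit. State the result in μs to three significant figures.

A = πr² = π(2.690×10^-2 m)² = 2.273×10^-3 m².
L = μ₀N²A/ℓ = (4π×10⁻⁷)(4770)²(2.273×10^-3)/(0.653) = 9.954×10^-2 H.
τ = L/R = (9.954×10^-2)/(698) = 1.426×10^-4 s.

τ ≈ 143 μs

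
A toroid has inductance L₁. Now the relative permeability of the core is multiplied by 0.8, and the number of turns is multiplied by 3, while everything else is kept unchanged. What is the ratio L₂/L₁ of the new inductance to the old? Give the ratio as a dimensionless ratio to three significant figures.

For a toroid, L ∝ μᵣN²A/R.
L₂/L₁ = (0.8) × (3)^2 = 7.20.

L₂/L₁ = 7.20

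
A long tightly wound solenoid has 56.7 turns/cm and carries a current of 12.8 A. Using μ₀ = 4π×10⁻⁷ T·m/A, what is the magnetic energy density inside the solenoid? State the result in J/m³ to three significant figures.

u ≈ 3310 J/m³

B = μ₀nI = (4π×10⁻⁷)(5.670×10^3)(12.8) = 9.120×10^-2 T.
u = B²/(2μ₀) = (9.120×10^-2)²/(2×4π×10⁻⁷) = 3.310×10^3 J/m³.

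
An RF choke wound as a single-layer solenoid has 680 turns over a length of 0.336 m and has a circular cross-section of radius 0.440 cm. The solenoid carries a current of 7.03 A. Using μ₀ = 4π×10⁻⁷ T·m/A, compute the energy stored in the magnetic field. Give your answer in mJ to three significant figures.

U ≈ 2.60 mJ

A = πr² = π(4.400×10^-3 m)² = 6.082×10^-5 m².
L = μ₀N²A/ℓ = (4π×10⁻⁷)(680)²(6.082×10^-5)/(0.336) = 1.052×10^-4 H.
U = ½LI² = ½(1.052×10^-4)(7.03)² = 2.599×10^-3 J.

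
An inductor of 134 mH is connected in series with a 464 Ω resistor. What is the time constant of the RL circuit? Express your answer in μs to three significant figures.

τ ≈ 289 μs

τ = L/R = (0.134 H)/(464 Ω) = 2.888×10^-4 s.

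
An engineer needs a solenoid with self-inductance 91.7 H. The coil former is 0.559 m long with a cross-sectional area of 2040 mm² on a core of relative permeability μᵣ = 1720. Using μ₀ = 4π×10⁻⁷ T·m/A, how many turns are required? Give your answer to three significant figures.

N ≈ 3410 turns

A = 2040 mm² = 2.040×10^-3 m².
From L = μ₀μᵣN²A/ℓ, N = √(Lℓ / (μ₀μᵣA)).
N = √[(91.7)(0.559) / ((4π×10⁻⁷)(1720)×2.040×10^-3)] = √(1.163×10^7) ≈ 3409.6.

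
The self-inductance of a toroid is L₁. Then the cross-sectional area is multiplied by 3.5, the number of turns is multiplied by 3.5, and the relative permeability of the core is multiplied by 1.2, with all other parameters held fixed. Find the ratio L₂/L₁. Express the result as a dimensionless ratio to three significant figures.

For a toroid, L ∝ μᵣN²A/R.
L₂/L₁ = (3.5) × (3.5)^2 × (1.2) = 51.5.

L₂/L₁ = 51.5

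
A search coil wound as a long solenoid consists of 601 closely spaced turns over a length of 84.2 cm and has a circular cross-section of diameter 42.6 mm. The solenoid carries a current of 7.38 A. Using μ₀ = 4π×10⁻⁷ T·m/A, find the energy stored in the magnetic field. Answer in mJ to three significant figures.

U ≈ 20.9 mJ

A = π(d/2)² = π(2.130×10^-2 m)² = 1.425×10^-3 m².
L = μ₀N²A/ℓ = (4π×10⁻⁷)(601)²(1.425×10^-3)/(0.842) = 7.683×10^-4 H.
U = ½LI² = ½(7.683×10^-4)(7.38)² = 2.092×10^-2 J.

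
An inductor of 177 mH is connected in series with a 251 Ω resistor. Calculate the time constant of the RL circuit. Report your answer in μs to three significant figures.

τ ≈ 705 μs

τ = L/R = (0.177 H)/(251 Ω) = 7.052×10^-4 s.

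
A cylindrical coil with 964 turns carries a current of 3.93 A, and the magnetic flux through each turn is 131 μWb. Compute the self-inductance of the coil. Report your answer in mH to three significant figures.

L ≈ 32.1 mH

Self-inductance is defined by L = NΦ_B/I (flux linkage over current).
L = (964)(1.310×10^-4 Wb)/(3.93 A) = 3.213×10^-2 H.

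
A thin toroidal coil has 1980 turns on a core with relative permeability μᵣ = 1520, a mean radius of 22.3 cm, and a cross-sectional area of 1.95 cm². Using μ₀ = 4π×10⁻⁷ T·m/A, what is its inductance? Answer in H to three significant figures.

L ≈ 1.04 H

For a thin toroid, L = μ₀μᵣN²A/(2πR).
L = (4π×10⁻⁷)(1520)(1980)²(1.950×10^-4) / (2π×0.223 m) = 1.042 H.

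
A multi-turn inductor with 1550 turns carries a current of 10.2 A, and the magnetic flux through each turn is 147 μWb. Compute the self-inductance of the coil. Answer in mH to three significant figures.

L ≈ 22.3 mH

Self-inductance is defined by L = NΦ_B/I (flux linkage over current).
L = (1550)(1.470×10^-4 Wb)/(10.2 A) = 2.234×10^-2 H.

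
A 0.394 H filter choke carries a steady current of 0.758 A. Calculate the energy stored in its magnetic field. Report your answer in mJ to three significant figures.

Stored magnetic energy: U = ½LI².
U = ½(0.394 H)(0.758 A)² = 0.1132 J.

U ≈ 113 mJ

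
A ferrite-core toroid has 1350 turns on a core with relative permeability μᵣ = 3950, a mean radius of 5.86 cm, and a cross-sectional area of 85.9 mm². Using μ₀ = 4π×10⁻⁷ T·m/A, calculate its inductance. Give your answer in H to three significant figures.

For a thin toroid, L = μ₀μᵣN²A/(2πR).
L = (4π×10⁻⁷)(3950)(1350)²(8.590×10^-5) / (2π×5.860×10^-2 m) = 2.111 H.

L ≈ 2.11 H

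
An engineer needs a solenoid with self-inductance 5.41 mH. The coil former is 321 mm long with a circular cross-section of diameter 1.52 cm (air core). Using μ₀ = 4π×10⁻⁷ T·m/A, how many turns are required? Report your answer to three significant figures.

N ≈ 2760 turns

A = π(d/2)² = π(7.600×10^-3 m)² = 1.8146×10^-4 m².
From L = μ₀N²A/ℓ, N = √(Lℓ / (μ₀A)).
N = √[(5.410×10^-3)(0.321) / ((4π×10⁻⁷)×1.8146×10^-4)] = √(7.616×10^6) ≈ 2759.7.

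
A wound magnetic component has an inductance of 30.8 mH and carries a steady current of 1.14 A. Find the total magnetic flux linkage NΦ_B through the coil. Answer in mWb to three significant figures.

NΦ_B ≈ 35.1 mWb

From L = NΦ_B/I, the flux linkage is NΦ_B = LI.
NΦ_B = (3.080×10^-2 H)(1.14 A) = 3.511×10^-2 Wb.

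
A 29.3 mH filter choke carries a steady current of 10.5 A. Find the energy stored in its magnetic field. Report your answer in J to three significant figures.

U ≈ 1.62 J

Stored magnetic energy: U = ½LI².
U = ½(2.930×10^-2 H)(10.5 A)² = 1.615 J.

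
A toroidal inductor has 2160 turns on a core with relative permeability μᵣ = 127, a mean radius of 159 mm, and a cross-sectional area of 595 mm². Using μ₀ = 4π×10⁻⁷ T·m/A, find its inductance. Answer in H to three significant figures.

For a thin toroid, L = μ₀μᵣN²A/(2πR).
L = (4π×10⁻⁷)(127)(2160)²(5.950×10^-4) / (2π×0.159 m) = 0.44347 H.

L ≈ 0.443 H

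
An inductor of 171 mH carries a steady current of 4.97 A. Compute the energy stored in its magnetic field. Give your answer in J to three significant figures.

U ≈ 2.11 J

Stored magnetic energy: U = ½LI².
U = ½(0.171 H)(4.97 A)² = 2.112 J.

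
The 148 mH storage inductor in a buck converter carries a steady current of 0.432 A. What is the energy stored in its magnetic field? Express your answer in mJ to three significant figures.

Stored magnetic energy: U = ½LI².
U = ½(0.148 H)(0.432 A)² = 1.381×10^-2 J.

U ≈ 13.8 mJ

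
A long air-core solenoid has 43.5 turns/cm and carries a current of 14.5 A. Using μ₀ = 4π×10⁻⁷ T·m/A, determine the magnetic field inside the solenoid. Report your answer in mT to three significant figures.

Inside a long solenoid, B = μ₀nI.
B = (4π×10⁻⁷)(4.350×10^3 m⁻¹)(14.5 A) = 7.926×10^-2 T.

B ≈ 79.3 mT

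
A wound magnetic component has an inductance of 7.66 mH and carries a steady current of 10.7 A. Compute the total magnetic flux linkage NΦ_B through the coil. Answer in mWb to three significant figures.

NΦ_B ≈ 82.0 mWb

From L = NΦ_B/I, the flux linkage is NΦ_B = LI.
NΦ_B = (7.660×10^-3 H)(10.7 A) = 8.196×10^-2 Wb.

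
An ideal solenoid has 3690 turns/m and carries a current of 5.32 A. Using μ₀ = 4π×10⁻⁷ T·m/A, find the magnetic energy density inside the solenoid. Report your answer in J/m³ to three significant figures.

B = μ₀nI = (4π×10⁻⁷)(3.690×10^3)(5.32) = 2.467×10^-2 T.
u = B²/(2μ₀) = (2.467×10^-2)²/(2×4π×10⁻⁷) = 242.1 J/m³.

u ≈ 242 J/m³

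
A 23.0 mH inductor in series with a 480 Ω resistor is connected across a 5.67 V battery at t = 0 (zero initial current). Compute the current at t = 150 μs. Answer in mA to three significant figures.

I ≈ 11.3 mA

τ = L/R = 2.300×10^-2/480 = 4.792×10^-5 s; final current I_∞ = ε/R = 5.67/480 = 1.181×10^-2 A.
I(t) = I_∞(1 − e^(−t/τ)) with t/τ = 3.130.
I = (1.181×10^-2)(1 − e^(−3.130)) = 1.130×10^-2 A.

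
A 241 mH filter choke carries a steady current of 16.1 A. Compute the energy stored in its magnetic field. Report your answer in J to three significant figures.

U ≈ 31.2 J

Stored magnetic energy: U = ½LI².
U = ½(0.241 H)(16.1 A)² = 31.23 J.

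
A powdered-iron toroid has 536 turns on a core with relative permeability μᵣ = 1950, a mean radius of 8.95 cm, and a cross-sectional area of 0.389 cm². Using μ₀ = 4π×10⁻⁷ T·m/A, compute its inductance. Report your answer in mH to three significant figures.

L ≈ 48.7 mH

For a thin toroid, L = μ₀μᵣN²A/(2πR).
L = (4π×10⁻⁷)(1950)(536)²(3.890×10^-5) / (2π×8.950×10^-2 m) = 4.870×10^-2 H.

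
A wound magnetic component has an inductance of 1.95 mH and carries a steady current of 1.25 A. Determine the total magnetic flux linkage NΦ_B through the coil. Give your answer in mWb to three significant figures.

From L = NΦ_B/I, the flux linkage is NΦ_B = LI.
NΦ_B = (1.950×10^-3 H)(1.25 A) = 2.438×10^-3 Wb.

NΦ_B ≈ 2.44 mWb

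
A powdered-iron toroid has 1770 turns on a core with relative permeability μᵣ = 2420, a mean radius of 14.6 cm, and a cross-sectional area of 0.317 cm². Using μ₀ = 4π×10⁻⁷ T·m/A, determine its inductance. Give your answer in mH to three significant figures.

L ≈ 329 mH

For a thin toroid, L = μ₀μᵣN²A/(2πR).
L = (4π×10⁻⁷)(2420)(1770)²(3.170×10^-5) / (2π×0.146 m) = 0.3292 H.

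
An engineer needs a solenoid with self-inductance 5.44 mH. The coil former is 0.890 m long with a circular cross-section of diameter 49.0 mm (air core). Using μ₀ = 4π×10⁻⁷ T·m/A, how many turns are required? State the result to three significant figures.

A = π(d/2)² = π(2.450×10^-2 m)² = 1.886×10^-3 m².
From L = μ₀N²A/ℓ, N = √(Lℓ / (μ₀A)).
N = √[(5.440×10^-3)(0.89) / ((4π×10⁻⁷)×1.886×10^-3)] = √(2.043×10^6) ≈ 1429.4.

N ≈ 1430 turns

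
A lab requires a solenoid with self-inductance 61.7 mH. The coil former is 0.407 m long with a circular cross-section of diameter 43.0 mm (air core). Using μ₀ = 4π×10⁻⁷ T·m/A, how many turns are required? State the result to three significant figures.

N ≈ 3710 turns

A = π(d/2)² = π(2.150×10^-2 m)² = 1.452×10^-3 m².
From L = μ₀N²A/ℓ, N = √(Lℓ / (μ₀A)).
N = √[(6.170×10^-2)(0.407) / ((4π×10⁻⁷)×1.452×10^-3)] = √(1.376×10^7) ≈ 3709.6.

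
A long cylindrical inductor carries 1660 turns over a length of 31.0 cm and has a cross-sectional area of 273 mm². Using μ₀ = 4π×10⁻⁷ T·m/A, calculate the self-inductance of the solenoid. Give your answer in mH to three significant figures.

L ≈ 3.05 mH

A = 273 mm² = 2.730×10^-4 m².
For a long solenoid, L = μ₀N²A/ℓ.
L = (4π×10⁻⁷)(1660)²(2.730×10^-4)/(0.31 m) = 3.049×10^-3 H.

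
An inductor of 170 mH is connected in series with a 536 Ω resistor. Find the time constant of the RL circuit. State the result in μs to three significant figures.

τ ≈ 317 μs

τ = L/R = (0.17 H)/(536 Ω) = 3.172×10^-4 s.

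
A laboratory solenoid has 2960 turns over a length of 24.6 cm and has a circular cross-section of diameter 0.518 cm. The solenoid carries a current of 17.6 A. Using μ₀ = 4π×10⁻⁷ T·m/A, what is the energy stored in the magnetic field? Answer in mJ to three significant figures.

U ≈ 146 mJ

A = π(d/2)² = π(2.590×10^-3 m)² = 2.107×10^-5 m².
L = μ₀N²A/ℓ = (4π×10⁻⁷)(2960)²(2.107×10^-5)/(0.246) = 9.432×10^-4 H.
U = ½LI² = ½(9.432×10^-4)(17.6)² = 0.1461 J.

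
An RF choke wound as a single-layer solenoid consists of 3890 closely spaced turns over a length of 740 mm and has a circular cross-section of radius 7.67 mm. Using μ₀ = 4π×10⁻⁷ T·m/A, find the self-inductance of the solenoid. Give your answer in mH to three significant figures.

L ≈ 4.75 mH

A = πr² = π(7.670×10^-3 m)² = 1.848×10^-4 m².
For a long solenoid, L = μ₀N²A/ℓ.
L = (4π×10⁻⁷)(3890)²(1.848×10^-4)/(0.74 m) = 4.749×10^-3 H.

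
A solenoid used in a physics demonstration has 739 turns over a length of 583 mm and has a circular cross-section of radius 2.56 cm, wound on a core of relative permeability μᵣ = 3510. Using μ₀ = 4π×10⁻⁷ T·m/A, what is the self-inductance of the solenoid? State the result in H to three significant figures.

A = πr² = π(2.560×10^-2 m)² = 2.059×10^-3 m².
For a long solenoid, L = μ₀μᵣN²A/ℓ.
L = (4π×10⁻⁷)(3510)(739)²(2.059×10^-3)/(0.583 m) = 8.507 H.

L ≈ 8.51 H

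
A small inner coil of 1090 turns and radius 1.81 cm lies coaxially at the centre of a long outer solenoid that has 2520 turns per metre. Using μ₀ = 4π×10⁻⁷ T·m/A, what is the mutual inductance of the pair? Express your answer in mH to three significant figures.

The outer solenoid produces a uniform field B₁ = μ₀n₁I₁ across the inner coil,
so the flux linkage is N₂Φ = N₂B₁A₂ = μ₀n₁N₂A₂·I₁, giving M = μ₀n₁N₂A₂.
A₂ = πr² = π(1.810×10^-2 m)² = 1.029×10^-3 m².
M = (4π×10⁻⁷)(2520)(1090)(1.029×10^-3) = 3.553×10^-3 H.

M ≈ 3.55 mH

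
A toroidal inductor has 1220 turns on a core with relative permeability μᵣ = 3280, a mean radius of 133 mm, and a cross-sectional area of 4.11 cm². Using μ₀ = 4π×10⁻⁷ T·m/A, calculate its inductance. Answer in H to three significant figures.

For a thin toroid, L = μ₀μᵣN²A/(2πR).
L = (4π×10⁻⁷)(3280)(1220)²(4.110×10^-4) / (2π×0.133 m) = 3.017 H.

L ≈ 3.02 H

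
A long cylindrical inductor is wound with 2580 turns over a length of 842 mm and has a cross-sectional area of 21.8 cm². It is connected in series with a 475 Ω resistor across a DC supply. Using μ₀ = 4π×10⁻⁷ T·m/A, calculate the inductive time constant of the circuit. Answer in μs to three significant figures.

τ ≈ 45.6 μs

A = 21.8 cm² = 2.180×10^-3 m².
L = μ₀N²A/ℓ = (4π×10⁻⁷)(2580)²(2.180×10^-3)/(0.842) = 2.166×10^-2 H.
τ = L/R = (2.166×10^-2)/(475) = 4.559×10^-5 s.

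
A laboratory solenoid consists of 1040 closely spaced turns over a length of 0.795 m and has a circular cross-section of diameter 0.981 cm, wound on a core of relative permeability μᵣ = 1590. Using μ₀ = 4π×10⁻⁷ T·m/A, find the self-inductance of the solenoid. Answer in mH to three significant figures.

A = π(d/2)² = π(4.905×10^-3 m)² = 7.558×10^-5 m².
For a long solenoid, L = μ₀μᵣN²A/ℓ.
L = (4π×10⁻⁷)(1590)(1040)²(7.558×10^-5)/(0.795 m) = 0.20546 H.

L ≈ 205 mH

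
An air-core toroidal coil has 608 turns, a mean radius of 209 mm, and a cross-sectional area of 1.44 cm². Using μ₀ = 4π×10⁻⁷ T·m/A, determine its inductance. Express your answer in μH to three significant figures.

L ≈ 50.9 μH

For a thin toroid, L = μ₀N²A/(2πR).
L = (4π×10⁻⁷)(608)²(1.440×10^-4) / (2π×0.209 m) = 5.094×10^-5 H.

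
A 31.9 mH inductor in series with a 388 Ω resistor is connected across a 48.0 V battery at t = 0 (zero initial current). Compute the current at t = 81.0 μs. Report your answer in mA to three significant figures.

τ = L/R = 3.190×10^-2/388 = 8.222×10^-5 s; final current I_∞ = ε/R = 48.0/388 = 0.1237 A.
I(t) = I_∞(1 − e^(−t/τ)) with t/τ = 0.985.
I = (0.1237)(1 − e^(−0.985)) = 7.752×10^-2 A.

I ≈ 77.5 mA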